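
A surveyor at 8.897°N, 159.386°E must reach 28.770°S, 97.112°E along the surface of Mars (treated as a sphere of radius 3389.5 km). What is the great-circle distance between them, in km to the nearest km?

With latitudes φ₁ = 8.897°, φ₂ = -28.770° and longitude difference Δλ = -62.274°:
cos c = sin φ₁ sin φ₂ + cos φ₁ cos φ₂ cos Δλ = (0.1547)(-0.4813) + (0.9880)(0.8766)(0.4652) = 0.32847,
so c = arccos(0.32847) = 1.23611 rad.
Distance = R·c = 3389.5 × 1.2361 ≈ 4190 km.

4190 km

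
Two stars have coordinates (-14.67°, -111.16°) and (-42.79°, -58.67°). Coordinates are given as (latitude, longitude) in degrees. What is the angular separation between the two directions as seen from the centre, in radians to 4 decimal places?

With latitudes φ₁ = -14.670°, φ₂ = -42.790° and longitude difference Δλ = 52.490°:
Haversine: a = sin²(Δφ/2) + cos φ₁ cos φ₂ sin²(Δλ/2) = 0.0590 + (0.9674)(0.7338)(0.1956) = 0.19784.
Central angle c = 2·arcsin(√a) = 0.92190 rad.
So the angular separation is 0.9219 rad.

0.9219 rad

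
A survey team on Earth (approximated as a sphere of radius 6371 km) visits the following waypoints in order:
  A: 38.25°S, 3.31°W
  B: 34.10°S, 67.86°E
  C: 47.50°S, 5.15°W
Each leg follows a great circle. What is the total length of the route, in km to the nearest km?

Leg A→B: central angle 0.9801 rad, distance 6243.9 km.
Leg B→C: central angle 0.9560 rad, distance 6090.5 km.
Total: 6243.9 + 6090.5 ≈ 12334 km.

12334 km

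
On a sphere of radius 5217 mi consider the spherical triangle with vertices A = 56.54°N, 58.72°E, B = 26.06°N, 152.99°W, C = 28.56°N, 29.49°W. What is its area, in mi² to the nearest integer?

Side lengths (central angles): a = 1.7982, b = 1.1440, c = 1.6257 rad; semiperimeter s = 2.2839.
By l'Huilier's theorem, tan(E/4) = √[tan(s/2) tan((s−a)/2) tan((s−b)/2) tan((s−c)/2)], giving spherical excess E = 1.3268 rad.
Area = E·R² = 1.3268 × (5217)² ≈ 36111314 mi².

36111314 mi²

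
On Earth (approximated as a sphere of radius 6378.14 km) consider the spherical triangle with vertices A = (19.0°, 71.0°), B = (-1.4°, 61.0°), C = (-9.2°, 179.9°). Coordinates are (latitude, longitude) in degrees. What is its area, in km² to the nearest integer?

23742835 km²

Side lengths (central angles): a = 2.0635, b = 1.9330, c = 0.3952 rad; semiperimeter s = 2.1959.
By l'Huilier's theorem, tan(E/4) = √[tan(s/2) tan((s−a)/2) tan((s−b)/2) tan((s−c)/2)], giving spherical excess E = 0.5836 rad.
Area = E·R² = 0.5836 × (6378.14)² ≈ 23742835 km².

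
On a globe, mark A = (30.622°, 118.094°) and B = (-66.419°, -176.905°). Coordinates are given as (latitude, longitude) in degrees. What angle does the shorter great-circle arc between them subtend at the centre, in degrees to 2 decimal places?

In radians: φ₁ = 0.5345, φ₂ = -1.1592, Δλ = 65.001° = 1.1345 rad.
cos c = sin φ₁ sin φ₂ + cos φ₁ cos φ₂ cos Δλ = (0.5094)(-0.9165) + (0.8605)(0.4000)(0.4226) = -0.32135,
so c = arccos(-0.32135) = 1.89795 rad.
So the angular separation is 108.74°.

108.74°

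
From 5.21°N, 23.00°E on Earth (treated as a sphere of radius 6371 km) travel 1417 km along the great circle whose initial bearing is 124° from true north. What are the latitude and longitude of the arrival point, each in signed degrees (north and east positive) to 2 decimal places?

Angular distance δ = d/R = 1417/6371 = 0.22241 rad; initial bearing θ = 2.1642 rad.
sin φ₂ = sin φ₁ cos δ + cos φ₁ sin δ cos θ = (0.0908)(0.9754) + (0.9959)(0.2206)(-0.5592) = -0.0343, so φ₂ = -1.96°.
Δλ = atan2(sin θ sin δ cos φ₁, cos δ − sin φ₁ sin φ₂) = atan2(0.1821, 0.9785) = 10.543°.
λ₂ = 23.000° + 10.543° = 33.54°.

-1.96°, 33.54°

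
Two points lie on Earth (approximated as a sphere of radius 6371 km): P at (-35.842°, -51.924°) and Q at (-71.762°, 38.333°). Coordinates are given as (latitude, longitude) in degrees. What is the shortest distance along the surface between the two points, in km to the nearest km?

6259 km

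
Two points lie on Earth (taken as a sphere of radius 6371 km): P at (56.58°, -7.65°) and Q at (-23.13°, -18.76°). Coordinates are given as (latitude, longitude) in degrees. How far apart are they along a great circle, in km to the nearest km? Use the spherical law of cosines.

Let φ₁ = 0.9875 rad, φ₂ = -0.4037 rad, and Δλ = -0.1939 rad.
cos c = sin φ₁ sin φ₂ + cos φ₁ cos φ₂ cos Δλ = (0.8347)(-0.3928) + (0.5508)(0.9196)(0.9813) = 0.16914,
so c = arccos(0.16914) = 1.40084 rad.
Distance = R·c = 6371 × 1.4008 ≈ 8925 km.

8925 km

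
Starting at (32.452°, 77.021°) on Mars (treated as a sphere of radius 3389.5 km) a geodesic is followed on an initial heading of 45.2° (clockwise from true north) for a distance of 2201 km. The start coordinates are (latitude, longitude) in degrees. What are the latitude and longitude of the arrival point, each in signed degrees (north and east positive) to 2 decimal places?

51.90°, 121.08°

Angular distance δ = d/R = 2201/3389.5 = 0.64936 rad; initial bearing θ = 0.7889 rad.
sin φ₂ = sin φ₁ cos δ + cos φ₁ sin δ cos θ = (0.5366)(0.7965) + (0.8438)(0.6047)(0.7046) = 0.7869, so φ₂ = 51.90°.
Δλ = atan2(sin θ sin δ cos φ₁, cos δ − sin φ₁ sin φ₂) = atan2(0.3621, 0.3742) = 44.054°.
λ₂ = 77.021° + 44.054° = 121.08°.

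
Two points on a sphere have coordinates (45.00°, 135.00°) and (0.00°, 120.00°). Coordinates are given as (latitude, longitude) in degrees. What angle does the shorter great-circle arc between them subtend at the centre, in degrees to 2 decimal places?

46.92°

In radians: φ₁ = 0.7854, φ₂ = 0.0000, Δλ = -15.000° = -0.2618 rad.
Haversine: a = sin²(Δφ/2) + cos φ₁ cos φ₂ sin²(Δλ/2) = 0.1464 + (0.7071)(1.0000)(0.0170) = 0.15849.
Central angle c = 2·arcsin(√a) = 0.81892 rad.
So the angular separation is 46.92°.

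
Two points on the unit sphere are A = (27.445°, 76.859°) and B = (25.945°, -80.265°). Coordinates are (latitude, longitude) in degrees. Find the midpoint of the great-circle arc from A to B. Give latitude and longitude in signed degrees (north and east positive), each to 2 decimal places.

68.47°, -3.57°

The central angle between A and B is δ = 2.1336 rad.
With f = 0.5, the slerp weights are sin((1−f)δ)/sin δ = 1.0354 and sin(fδ)/sin δ = 1.0354.
Weighted sum of the unit vectors: (1.0354)·(0.2018,0.8642,0.4609) + (1.0354)·(0.1520,-0.8863,0.4375) = (0.3663, -0.0228, 0.9302).
Converting back: φ = atan2(z, √(x²+y²)) = 68.47°, λ = atan2(y, x) = -3.57°.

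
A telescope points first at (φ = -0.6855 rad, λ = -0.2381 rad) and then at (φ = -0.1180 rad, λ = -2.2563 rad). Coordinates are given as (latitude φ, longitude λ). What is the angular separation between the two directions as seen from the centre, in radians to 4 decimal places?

With latitudes φ₁ = -39.276°, φ₂ = -6.761° and longitude difference Δλ = -115.634°:
cos c = sin φ₁ sin φ₂ + cos φ₁ cos φ₂ cos Δλ = (-0.6331)(-0.1177) + (0.7741)(0.9930)(-0.4326) = -0.25804,
so c = arccos(-0.25804) = 1.83179 rad.
So the angular separation is 1.8318 rad.

1.8318 rad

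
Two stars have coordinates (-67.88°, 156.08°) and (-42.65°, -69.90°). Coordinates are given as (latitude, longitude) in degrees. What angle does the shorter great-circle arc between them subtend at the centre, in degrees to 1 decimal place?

64.2°

In radians: φ₁ = -1.1847, φ₂ = -0.7444, Δλ = 134.020° = 2.3391 rad.
cos c = sin φ₁ sin φ₂ + cos φ₁ cos φ₂ cos Δλ = (-0.9264)(-0.6775) + (0.3765)(0.7355)(-0.6949) = 0.43519,
so c = arccos(0.43519) = 1.12054 rad.
So the angular separation is 64.2°.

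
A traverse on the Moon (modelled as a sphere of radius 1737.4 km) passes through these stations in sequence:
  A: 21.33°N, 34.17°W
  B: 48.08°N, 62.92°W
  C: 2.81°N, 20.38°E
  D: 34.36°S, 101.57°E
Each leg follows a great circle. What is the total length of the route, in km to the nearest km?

6158 km

Leg A→B: central angle 0.6159 rad, distance 1070.0 km.
Leg B→C: central angle 1.4562 rad, distance 2530.0 km.
Leg C→D: central angle 1.4720 rad, distance 2557.5 km.
Total: 1070.0 + 2530.0 + 2557.5 ≈ 6158 km.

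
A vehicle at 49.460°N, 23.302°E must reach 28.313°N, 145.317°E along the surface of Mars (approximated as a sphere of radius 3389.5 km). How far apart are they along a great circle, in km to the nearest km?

With latitudes φ₁ = 49.460°, φ₂ = 28.313° and longitude difference Δλ = 122.015°:
cos c = sin φ₁ sin φ₂ + cos φ₁ cos φ₂ cos Δλ = (0.7600)(0.4743) + (0.6500)(0.8804)(-0.5301) = 0.05708,
so c = arccos(0.05708) = 1.51369 rad.
Distance = R·c = 3389.5 × 1.5137 ≈ 5131 km.

5131 km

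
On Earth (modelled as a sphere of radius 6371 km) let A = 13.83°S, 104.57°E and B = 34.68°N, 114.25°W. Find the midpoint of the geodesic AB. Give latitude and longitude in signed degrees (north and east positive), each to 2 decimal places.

28.32°, 161.92°

The central angle between A and B is δ = 2.4313 rad.
With f = 0.5, the slerp weights are sin((1−f)δ)/sin δ = 1.4378 and sin(fδ)/sin δ = 1.4378.
Weighted sum of the unit vectors: (1.4378)·(-0.2443,0.9398,-0.2390) + (1.4378)·(-0.3378,-0.7498,0.5690) = (-0.8368, 0.2732, 0.4744).
Converting back: φ = atan2(z, √(x²+y²)) = 28.32°, λ = atan2(y, x) = 161.92°.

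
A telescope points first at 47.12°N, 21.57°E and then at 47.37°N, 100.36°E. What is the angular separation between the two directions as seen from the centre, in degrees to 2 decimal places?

With latitudes φ₁ = 47.120°, φ₂ = 47.370° and longitude difference Δλ = 78.790°:
cos c = sin φ₁ sin φ₂ + cos φ₁ cos φ₂ cos Δλ = (0.7328)(0.7357) + (0.6805)(0.6773)(0.1944) = 0.62873,
so c = arccos(0.62873) = 0.89088 rad.
So the angular separation is 51.04°.

51.04°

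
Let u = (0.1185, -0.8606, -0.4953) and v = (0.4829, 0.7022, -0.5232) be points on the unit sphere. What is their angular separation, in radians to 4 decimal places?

u·v = -0.2879; |u| = 1.0000, |v| = 1.0000.
cos θ = (u·v)/(|u||v|) = -0.2879, so θ = 1.8629 rad.

1.8629 rad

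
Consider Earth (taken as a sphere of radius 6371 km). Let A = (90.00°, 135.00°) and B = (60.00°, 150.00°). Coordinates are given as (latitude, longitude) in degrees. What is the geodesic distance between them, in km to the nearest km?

Let φ₁ = 1.5708 rad, φ₂ = 1.0472 rad, and Δλ = 0.2618 rad.
Haversine: a = sin²(Δφ/2) + cos φ₁ cos φ₂ sin²(Δλ/2) = 0.0670 + (0.0000)(0.5000)(0.0170) = 0.06699.
Central angle c = 2·arcsin(√a) = 0.52360 rad.
Distance = R·c = 6371 × 0.5236 ≈ 3336 km.

3336 km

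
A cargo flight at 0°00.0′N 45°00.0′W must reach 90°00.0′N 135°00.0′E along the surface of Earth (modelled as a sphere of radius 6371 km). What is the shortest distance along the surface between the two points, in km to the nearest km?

With latitudes φ₁ = 0.000°, φ₂ = 90.000° and longitude difference Δλ = -180.000°:
Haversine: a = sin²(Δφ/2) + cos φ₁ cos φ₂ sin²(Δλ/2) = 0.5000 + (1.0000)(0.0000)(1.0000) = 0.50000.
Central angle c = 2·arcsin(√a) = 1.57080 rad.
Distance = R·c = 6371 × 1.5708 ≈ 10008 km.

10008 km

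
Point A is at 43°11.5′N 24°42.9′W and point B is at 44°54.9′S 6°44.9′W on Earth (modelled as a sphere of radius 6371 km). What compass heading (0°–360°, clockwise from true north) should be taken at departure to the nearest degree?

167°

With φ₁ = 0.7538, φ₂ = -0.7839, Δλ = 0.3136 rad, the forward-azimuth formula gives
θ = atan2( sin Δλ cos φ₂ , cos φ₁ sin φ₂ − sin φ₁ cos φ₂ cos Δλ ) = atan2(0.2184, -0.9758) = 167.38°.
So the initial bearing is 167°.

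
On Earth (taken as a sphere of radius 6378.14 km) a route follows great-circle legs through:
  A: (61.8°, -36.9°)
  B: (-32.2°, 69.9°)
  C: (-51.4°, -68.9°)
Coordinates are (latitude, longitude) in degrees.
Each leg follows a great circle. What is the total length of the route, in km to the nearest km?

23902 km

Leg A→B: central angle 2.1959 rad, distance 14005.9 km.
Leg B→C: central angle 1.5516 rad, distance 9896.1 km.
Total: 14005.9 + 9896.1 ≈ 23902 km.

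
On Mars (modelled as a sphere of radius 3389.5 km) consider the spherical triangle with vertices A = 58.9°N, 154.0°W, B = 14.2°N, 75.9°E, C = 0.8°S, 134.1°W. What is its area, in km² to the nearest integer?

14456851 km²

Side lengths (central angles): a = 2.5735, b = 1.0773, c = 1.6835 rad; semiperimeter s = 2.6672.
By l'Huilier's theorem, tan(E/4) = √[tan(s/2) tan((s−a)/2) tan((s−b)/2) tan((s−c)/2)], giving spherical excess E = 1.2584 rad.
Area = E·R² = 1.2584 × (3389.5)² ≈ 14456851 km².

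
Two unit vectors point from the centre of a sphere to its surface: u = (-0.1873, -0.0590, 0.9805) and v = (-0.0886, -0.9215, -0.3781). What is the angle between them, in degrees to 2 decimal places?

107.44°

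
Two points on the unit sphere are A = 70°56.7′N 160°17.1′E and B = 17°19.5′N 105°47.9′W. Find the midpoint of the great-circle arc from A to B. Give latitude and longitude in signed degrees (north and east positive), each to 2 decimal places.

The central angle between A and B is δ = 1.3076 rad.
With f = 0.5, the slerp weights are sin((1−f)δ)/sin δ = 0.6299 and sin(fδ)/sin δ = 0.6299.
Weighted sum of the unit vectors: (0.6299)·(-0.3073,0.1101,0.9452) + (0.6299)·(-0.2599,-0.9186,0.2978) = (-0.3573, -0.5092, 0.7830).
Converting back: φ = atan2(z, √(x²+y²)) = 51.53°, λ = atan2(y, x) = -125.06°.

51.53°, -125.06°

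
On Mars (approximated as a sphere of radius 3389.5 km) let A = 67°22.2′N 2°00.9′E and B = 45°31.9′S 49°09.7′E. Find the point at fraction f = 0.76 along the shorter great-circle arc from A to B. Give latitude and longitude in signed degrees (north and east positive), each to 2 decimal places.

Central angle δ = 2.0662 rad. Interpolating on the sphere with fraction f = 0.76:
P = [sin((1−f)δ)·A + sin(fδ)·B] / sin δ = 0.5408·A + 1.1366·B in Cartesian coordinates,
giving P = (0.7286, 0.6097, -0.3120), i.e. latitude -18.18°, longitude 39.92°.

-18.18°, 39.92°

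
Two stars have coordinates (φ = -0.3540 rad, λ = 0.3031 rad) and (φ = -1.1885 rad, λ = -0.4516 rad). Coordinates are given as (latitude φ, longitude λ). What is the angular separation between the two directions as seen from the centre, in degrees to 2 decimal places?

Let φ₁ = -0.3540 rad, φ₂ = -1.1885 rad, and Δλ = -0.7547 rad.
cos c = sin φ₁ sin φ₂ + cos φ₁ cos φ₂ cos Δλ = (-0.3467)(-0.9278) + (0.9380)(0.3731)(0.7285) = 0.57654,
so c = arccos(0.57654) = 0.95631 rad.
So the angular separation is 54.79°.

54.79°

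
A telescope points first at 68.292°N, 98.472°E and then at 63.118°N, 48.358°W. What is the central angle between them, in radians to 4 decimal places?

0.8111 rad

Let φ₁ = 1.1919 rad, φ₂ = 1.1016 rad, and Δλ = -2.5627 rad.
Haversine: a = sin²(Δφ/2) + cos φ₁ cos φ₂ sin²(Δλ/2) = 0.0020 + (0.3699)(0.4522)(0.9185) = 0.15565.
Central angle c = 2·arcsin(√a) = 0.81111 rad.
So the angular separation is 0.8111 rad.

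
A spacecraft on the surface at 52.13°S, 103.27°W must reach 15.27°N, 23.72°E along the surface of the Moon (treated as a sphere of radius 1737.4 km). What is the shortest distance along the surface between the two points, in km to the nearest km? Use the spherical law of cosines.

In radians: φ₁ = -0.9098, φ₂ = 0.2665, Δλ = 126.990° = 2.2164 rad.
cos c = sin φ₁ sin φ₂ + cos φ₁ cos φ₂ cos Δλ = (-0.7894)(0.2634) + (0.6139)(0.9647)(-0.6017) = -0.56422,
so c = arccos(-0.56422) = 2.17028 rad.
Distance = R·c = 1737.4 × 2.1703 ≈ 3771 km.

3771 km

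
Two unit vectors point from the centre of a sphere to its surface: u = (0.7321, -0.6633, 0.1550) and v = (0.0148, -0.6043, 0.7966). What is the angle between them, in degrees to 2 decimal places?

57.65°

u·v = 0.5351; |u| = 1.0000, |v| = 1.0000.
cos θ = (u·v)/(|u||v|) = 0.5352, so θ = 57.65°.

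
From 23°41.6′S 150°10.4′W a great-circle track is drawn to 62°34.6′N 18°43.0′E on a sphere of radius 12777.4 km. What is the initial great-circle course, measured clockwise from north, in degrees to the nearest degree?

With φ₁ = -0.4135, φ₂ = 1.0922, Δλ = 2.9477 rad, the forward-azimuth formula gives
θ = atan2( sin Δλ cos φ₂ , cos φ₁ sin φ₂ − sin φ₁ cos φ₂ cos Δλ ) = atan2(0.0887, 0.6312) = 8.00°.
So the initial bearing is 8°.

8°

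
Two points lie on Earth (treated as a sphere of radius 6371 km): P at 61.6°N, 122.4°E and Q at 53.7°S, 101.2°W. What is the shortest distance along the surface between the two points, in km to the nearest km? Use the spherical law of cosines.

17335 km

With latitudes φ₁ = 61.600°, φ₂ = -53.700° and longitude difference Δλ = 136.400°:
cos c = sin φ₁ sin φ₂ + cos φ₁ cos φ₂ cos Δλ = (0.8796)(-0.8059) + (0.4756)(0.5920)(-0.7242) = -0.91284,
so c = arccos(-0.91284) = 2.72099 rad.
Distance = R·c = 6371 × 2.7210 ≈ 17335 km.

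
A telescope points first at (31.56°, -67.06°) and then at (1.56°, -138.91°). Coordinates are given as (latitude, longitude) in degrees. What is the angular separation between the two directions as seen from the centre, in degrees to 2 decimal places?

Let φ₁ = 0.5508 rad, φ₂ = 0.0272 rad, and Δλ = -1.2540 rad.
cos c = sin φ₁ sin φ₂ + cos φ₁ cos φ₂ cos Δλ = (0.5234)(0.0272) + (0.8521)(0.9996)(0.3115) = 0.27958,
so c = arccos(0.27958) = 1.28744 rad.
So the angular separation is 73.76°.

73.76°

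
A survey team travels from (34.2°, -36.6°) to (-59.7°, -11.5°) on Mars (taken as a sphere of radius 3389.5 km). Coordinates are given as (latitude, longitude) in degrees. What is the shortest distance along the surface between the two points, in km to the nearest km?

5689 km

Let φ₁ = 0.5969 rad, φ₂ = -1.0420 rad, and Δλ = 0.4381 rad.
cos c = sin φ₁ sin φ₂ + cos φ₁ cos φ₂ cos Δλ = (0.5621)(-0.8634) + (0.8271)(0.5045)(0.9056) = -0.10742,
so c = arccos(-0.10742) = 1.67842 rad.
Distance = R·c = 3389.5 × 1.6784 ≈ 5689 km.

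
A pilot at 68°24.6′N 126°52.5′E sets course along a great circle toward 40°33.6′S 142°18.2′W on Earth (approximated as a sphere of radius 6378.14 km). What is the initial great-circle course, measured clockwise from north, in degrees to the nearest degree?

107°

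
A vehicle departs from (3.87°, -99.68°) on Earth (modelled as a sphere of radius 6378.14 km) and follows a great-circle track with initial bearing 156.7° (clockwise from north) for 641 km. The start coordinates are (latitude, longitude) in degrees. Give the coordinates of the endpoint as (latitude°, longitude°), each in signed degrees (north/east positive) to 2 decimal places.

-1.42°, -97.40°

Angular distance δ = d/R = 641/6378.14 = 0.10050 rad; initial bearing θ = 2.7349 rad.
sin φ₂ = sin φ₁ cos δ + cos φ₁ sin δ cos θ = (0.0675)(0.9950) + (0.9977)(0.1003)(-0.9184) = -0.0248, so φ₂ = -1.42°.
Δλ = atan2(sin θ sin δ cos φ₁, cos δ − sin φ₁ sin φ₂) = atan2(0.0396, 0.9966) = 2.275°.
λ₂ = -99.680° + 2.275° = -97.40°.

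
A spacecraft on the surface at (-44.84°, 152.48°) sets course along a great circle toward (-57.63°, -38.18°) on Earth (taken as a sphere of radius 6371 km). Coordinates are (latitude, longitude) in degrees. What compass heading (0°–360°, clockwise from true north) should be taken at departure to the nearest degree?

174°

Δλ = 169.340° = 2.9555 rad.
y = sin Δλ · cos φ₂ = (0.1850)(0.5354) = 0.0990
x = cos φ₁ sin φ₂ − sin φ₁ cos φ₂ cos Δλ = (0.7091)(-0.8446) − (-0.7051)(0.5354)(-0.9827) = -0.9699
θ = atan2(y, x) = 174.17°, so the bearing is 174°.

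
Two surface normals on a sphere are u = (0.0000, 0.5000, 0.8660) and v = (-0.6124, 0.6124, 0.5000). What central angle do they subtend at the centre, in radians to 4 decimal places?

u·v = 0.7392; |u| = 1.0000, |v| = 1.0000.
cos θ = (u·v)/(|u||v|) = 0.7392, so θ = 0.7389 rad.

0.7389 rad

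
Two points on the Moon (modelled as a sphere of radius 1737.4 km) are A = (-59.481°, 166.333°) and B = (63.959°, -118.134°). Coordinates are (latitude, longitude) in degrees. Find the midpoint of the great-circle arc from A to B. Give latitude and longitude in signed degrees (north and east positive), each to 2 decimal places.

2.83°, -159.12°

The central angle between A and B is δ = 2.3722 rad.
With f = 0.5, the slerp weights are sin((1−f)δ)/sin δ = 1.3323 and sin(fδ)/sin δ = 1.3323.
Weighted sum of the unit vectors: (1.3323)·(-0.4934,0.1200,-0.8615) + (1.3323)·(-0.2070,-0.3871,0.8985) = (-0.9332, -0.3559, 0.0493).
Converting back: φ = atan2(z, √(x²+y²)) = 2.83°, λ = atan2(y, x) = -159.12°.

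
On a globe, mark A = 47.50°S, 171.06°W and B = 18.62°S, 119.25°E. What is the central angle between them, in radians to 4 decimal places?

1.0955 rad

With latitudes φ₁ = -47.500°, φ₂ = -18.620° and longitude difference Δλ = -69.690°:
cos c = sin φ₁ sin φ₂ + cos φ₁ cos φ₂ cos Δλ = (-0.7373)(-0.3193) + (0.6756)(0.9477)(0.3471) = 0.45763,
so c = arccos(0.45763) = 1.09547 rad.
So the angular separation is 1.0955 rad.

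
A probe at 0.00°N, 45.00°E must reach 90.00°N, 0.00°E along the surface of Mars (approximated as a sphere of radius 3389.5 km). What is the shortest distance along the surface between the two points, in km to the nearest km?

In radians: φ₁ = 0.0000, φ₂ = 1.5708, Δλ = -45.000° = -0.7854 rad.
cos c = sin φ₁ sin φ₂ + cos φ₁ cos φ₂ cos Δλ = (0.0000)(1.0000) + (1.0000)(0.0000)(0.7071) = 0.00000,
so c = arccos(0.00000) = 1.57080 rad.
Distance = R·c = 3389.5 × 1.5708 ≈ 5324 km.

5324 km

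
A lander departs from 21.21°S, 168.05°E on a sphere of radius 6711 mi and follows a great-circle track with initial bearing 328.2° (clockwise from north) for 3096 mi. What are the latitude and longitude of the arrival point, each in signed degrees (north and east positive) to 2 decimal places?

1.65°, 154.48°

Angular distance δ = d/R = 3096/6711 = 0.46133 rad; initial bearing θ = 5.7282 rad.
sin φ₂ = sin φ₁ cos δ + cos φ₁ sin δ cos θ = (-0.3618)(0.8955) + (0.9323)(0.4451)(0.8499) = 0.0287, so φ₂ = 1.65°.
Δλ = atan2(sin θ sin δ cos φ₁, cos δ − sin φ₁ sin φ₂) = atan2(-0.2187, 0.9059) = -13.572°.
λ₂ = 168.050° − 13.572° = 154.48°.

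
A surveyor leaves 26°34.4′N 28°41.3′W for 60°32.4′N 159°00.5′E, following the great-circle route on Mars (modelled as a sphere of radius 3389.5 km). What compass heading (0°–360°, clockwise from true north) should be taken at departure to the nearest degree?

Δλ = -172.303° = -3.0073 rad.
y = sin Δλ · cos φ₂ = (-0.1339)(0.4918) = -0.0659
x = cos φ₁ sin φ₂ − sin φ₁ cos φ₂ cos Δλ = (0.8944)(0.8707) − (0.4473)(0.4918)(-0.9910) = 0.9967
θ = atan2(y, x) = -3.78°; adding 360° gives 356°.

356°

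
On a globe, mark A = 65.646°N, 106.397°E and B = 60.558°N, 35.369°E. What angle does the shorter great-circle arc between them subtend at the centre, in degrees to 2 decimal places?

In radians: φ₁ = 1.1457, φ₂ = 1.0569, Δλ = -71.028° = -1.2397 rad.
Haversine: a = sin²(Δφ/2) + cos φ₁ cos φ₂ sin²(Δλ/2) = 0.0020 + (0.4124)(0.4915)(0.3374) = 0.07037.
Central angle c = 2·arcsin(√a) = 0.53698 rad.
So the angular separation is 30.77°.

30.77°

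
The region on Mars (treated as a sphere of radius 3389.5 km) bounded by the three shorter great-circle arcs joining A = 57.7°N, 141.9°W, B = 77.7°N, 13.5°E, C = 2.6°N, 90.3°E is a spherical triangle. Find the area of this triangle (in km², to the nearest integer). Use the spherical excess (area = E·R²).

8466688 km²

Side lengths (central angles): a = 1.4777, b = 1.8638, c = 0.7636 rad; semiperimeter s = 2.0526.
By l'Huilier's theorem, tan(E/4) = √[tan(s/2) tan((s−a)/2) tan((s−b)/2) tan((s−c)/2)], giving spherical excess E = 0.7370 rad.
Area = E·R² = 0.7370 × (3389.5)² ≈ 8466688 km².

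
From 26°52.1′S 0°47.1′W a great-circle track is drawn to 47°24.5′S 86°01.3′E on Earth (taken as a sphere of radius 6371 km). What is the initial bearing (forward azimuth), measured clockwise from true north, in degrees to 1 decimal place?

133.4°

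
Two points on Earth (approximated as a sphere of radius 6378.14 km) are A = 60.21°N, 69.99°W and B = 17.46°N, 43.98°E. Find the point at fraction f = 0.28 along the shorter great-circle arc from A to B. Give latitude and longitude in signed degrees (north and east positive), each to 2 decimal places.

62.98°, -18.21°

The central angle between A and B is δ = 1.5029 rad.
With f = 0.28, the slerp weights are sin((1−f)δ)/sin δ = 0.8850 and sin(fδ)/sin δ = 0.4094.
Weighted sum of the unit vectors: (0.8850)·(0.1700,-0.4668,0.8679) + (0.4094)·(0.6864,0.6624,0.3000) = (0.4315, -0.1419, 0.8909).
Converting back: φ = atan2(z, √(x²+y²)) = 62.98°, λ = atan2(y, x) = -18.21°.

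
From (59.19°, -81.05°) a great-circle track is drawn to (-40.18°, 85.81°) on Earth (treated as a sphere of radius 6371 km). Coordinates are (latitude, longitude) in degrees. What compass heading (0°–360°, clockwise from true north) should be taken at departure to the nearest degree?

Δλ = 166.860° = 2.9123 rad.
y = sin Δλ · cos φ₂ = (0.2273)(0.7640) = 0.1737
x = cos φ₁ sin φ₂ − sin φ₁ cos φ₂ cos Δλ = (0.5122)(-0.6452) − (0.8589)(0.7640)(-0.9738) = 0.3086
θ = atan2(y, x) = 29.38°, so the bearing is 29°.

29°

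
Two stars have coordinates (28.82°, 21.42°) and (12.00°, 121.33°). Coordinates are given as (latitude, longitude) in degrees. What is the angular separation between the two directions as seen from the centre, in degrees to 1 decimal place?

92.7°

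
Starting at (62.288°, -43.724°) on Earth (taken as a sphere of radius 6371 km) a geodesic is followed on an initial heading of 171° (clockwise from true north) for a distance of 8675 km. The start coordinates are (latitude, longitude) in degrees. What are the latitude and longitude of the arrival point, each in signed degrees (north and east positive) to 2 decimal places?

-15.40°, -34.59°

Angular distance δ = d/R = 8675/6371 = 1.36164 rad; initial bearing θ = 2.9845 rad.
sin φ₂ = sin φ₁ cos δ + cos φ₁ sin δ cos θ = (0.8853)(0.2076) + (0.4650)(0.9782)(-0.9877) = -0.2655, so φ₂ = -15.40°.
Δλ = atan2(sin θ sin δ cos φ₁, cos δ − sin φ₁ sin φ₂) = atan2(0.0712, 0.4427) = 9.133°.
λ₂ = -43.724° + 9.133° = -34.59°.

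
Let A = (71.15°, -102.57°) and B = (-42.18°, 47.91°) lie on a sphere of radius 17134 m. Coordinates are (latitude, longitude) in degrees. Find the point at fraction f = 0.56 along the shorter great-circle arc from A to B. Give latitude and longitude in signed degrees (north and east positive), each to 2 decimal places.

20.87°, 31.20°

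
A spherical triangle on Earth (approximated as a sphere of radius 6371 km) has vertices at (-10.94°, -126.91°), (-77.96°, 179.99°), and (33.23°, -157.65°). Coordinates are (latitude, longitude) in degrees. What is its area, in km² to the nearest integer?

Side lengths (central angles): a = 1.9547, b = 0.9249, c = 1.2571 rad; semiperimeter s = 2.0684.
By l'Huilier's theorem, tan(E/4) = √[tan(s/2) tan((s−a)/2) tan((s−b)/2) tan((s−c)/2)], giving spherical excess E = 0.6446 rad.
Area = E·R² = 0.6446 × (6371)² ≈ 26164392 km².

26164392 km²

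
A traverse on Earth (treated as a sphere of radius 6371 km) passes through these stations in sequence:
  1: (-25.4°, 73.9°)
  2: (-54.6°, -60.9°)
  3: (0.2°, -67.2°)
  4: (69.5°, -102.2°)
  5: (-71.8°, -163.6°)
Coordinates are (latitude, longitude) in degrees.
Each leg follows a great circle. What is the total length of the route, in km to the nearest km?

40713 km

Leg 1→2: central angle 1.5899 rad, distance 10129.2 km.
Leg 2→3: central angle 0.9607 rad, distance 6120.7 km.
Leg 3→4: central angle 1.2764 rad, distance 8132.1 km.
Leg 4→5: central angle 2.5634 rad, distance 16331.4 km.
Total: 10129.2 + 6120.7 + 8132.1 + 16331.4 ≈ 40713 km.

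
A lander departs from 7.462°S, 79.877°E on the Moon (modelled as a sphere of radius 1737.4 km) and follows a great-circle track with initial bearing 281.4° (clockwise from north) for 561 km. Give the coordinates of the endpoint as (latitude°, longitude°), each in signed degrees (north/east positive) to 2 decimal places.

Angular distance δ = d/R = 561/1737.4 = 0.32290 rad; initial bearing θ = 4.9114 rad.
sin φ₂ = sin φ₁ cos δ + cos φ₁ sin δ cos θ = (-0.1299)(0.9483) + (0.9915)(0.3173)(0.1977) = -0.0610, so φ₂ = -3.50°.
Δλ = atan2(sin θ sin δ cos φ₁, cos δ − sin φ₁ sin φ₂) = atan2(-0.3084, 0.9404) = -18.158°.
λ₂ = 79.877° − 18.158° = 61.72°.

-3.50°, 61.72°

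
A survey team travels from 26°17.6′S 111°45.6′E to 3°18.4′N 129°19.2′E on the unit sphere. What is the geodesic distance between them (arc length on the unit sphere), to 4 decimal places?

With latitudes φ₁ = -26.293°, φ₂ = 3.307° and longitude difference Δλ = 17.560°:
cos c = sin φ₁ sin φ₂ + cos φ₁ cos φ₂ cos Δλ = (-0.4430)(0.0577) + (0.8965)(0.9983)(0.9534) = 0.82779,
so c = arccos(0.82779) = 0.59564 rad.
On the unit sphere the arc length equals the central angle: 0.5956.

0.5956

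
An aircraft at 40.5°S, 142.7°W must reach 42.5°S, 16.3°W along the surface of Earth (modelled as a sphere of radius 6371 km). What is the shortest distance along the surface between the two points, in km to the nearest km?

In radians: φ₁ = -0.7069, φ₂ = -0.7418, Δλ = 126.400° = 2.2061 rad.
Haversine: a = sin²(Δφ/2) + cos φ₁ cos φ₂ sin²(Δλ/2) = 0.0003 + (0.7604)(0.7373)(0.7967) = 0.44696.
Central angle c = 2·arcsin(√a) = 1.46452 rad.
Distance = R·c = 6371 × 1.4645 ≈ 9330 km.

9330 km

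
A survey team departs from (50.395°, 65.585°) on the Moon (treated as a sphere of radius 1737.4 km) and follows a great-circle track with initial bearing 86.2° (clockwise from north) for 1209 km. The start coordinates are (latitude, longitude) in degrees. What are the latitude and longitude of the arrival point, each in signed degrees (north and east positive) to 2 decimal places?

38.20°, 120.07°

Angular distance δ = d/R = 1209/1737.4 = 0.69587 rad; initial bearing θ = 1.5045 rad.
sin φ₂ = sin φ₁ cos δ + cos φ₁ sin δ cos θ = (0.7705)(0.7675) + (0.6375)(0.6411)(0.0663) = 0.6184, so φ₂ = 38.20°.
Δλ = atan2(sin θ sin δ cos φ₁, cos δ − sin φ₁ sin φ₂) = atan2(0.4078, 0.2910) = 54.483°.
λ₂ = 65.585° + 54.483° = 120.07°.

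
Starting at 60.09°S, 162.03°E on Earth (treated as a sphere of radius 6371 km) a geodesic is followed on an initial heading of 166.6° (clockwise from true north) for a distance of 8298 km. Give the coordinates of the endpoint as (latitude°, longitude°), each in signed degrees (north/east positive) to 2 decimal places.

-44.23°, -36.14°

Angular distance δ = d/R = 8298/6371 = 1.30246 rad; initial bearing θ = 2.9077 rad.
sin φ₂ = sin φ₁ cos δ + cos φ₁ sin δ cos θ = (-0.8668)(0.2651) + (0.4986)(0.9642)(-0.9728) = -0.6975, so φ₂ = -44.23°.
Δλ = atan2(sin θ sin δ cos φ₁, cos δ − sin φ₁ sin φ₂) = atan2(0.1114, -0.3395) = 161.830°.
λ₂ = 162.030° + 161.830° = 323.86° → -36.14° after wrapping to (−180°, 180°].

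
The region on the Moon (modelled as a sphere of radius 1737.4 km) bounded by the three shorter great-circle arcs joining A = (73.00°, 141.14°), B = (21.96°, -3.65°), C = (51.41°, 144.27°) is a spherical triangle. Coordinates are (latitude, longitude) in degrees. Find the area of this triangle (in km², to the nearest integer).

541192 km²

Side lengths (central angles): a = 1.7700, b = 0.3776, c = 1.4343 rad; semiperimeter s = 1.7909.
By l'Huilier's theorem, tan(E/4) = √[tan(s/2) tan((s−a)/2) tan((s−b)/2) tan((s−c)/2)], giving spherical excess E = 0.1793 rad.
Area = E·R² = 0.1793 × (1737.4)² ≈ 541192 km².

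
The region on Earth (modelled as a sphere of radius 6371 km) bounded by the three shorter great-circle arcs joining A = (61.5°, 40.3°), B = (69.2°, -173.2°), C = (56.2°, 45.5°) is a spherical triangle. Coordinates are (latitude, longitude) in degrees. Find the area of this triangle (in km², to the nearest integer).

1312534 km²

Side lengths (central angles): a = 0.8987, b = 0.1037, c = 0.8227 rad; semiperimeter s = 0.9125.
By l'Huilier's theorem, tan(E/4) = √[tan(s/2) tan((s−a)/2) tan((s−b)/2) tan((s−c)/2)], giving spherical excess E = 0.0323 rad.
Area = E·R² = 0.0323 × (6371)² ≈ 1312534 km².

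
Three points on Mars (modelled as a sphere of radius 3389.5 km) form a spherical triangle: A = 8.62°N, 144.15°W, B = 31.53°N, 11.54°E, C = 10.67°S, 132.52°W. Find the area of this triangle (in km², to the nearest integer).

Side lengths (central angles): a = 2.4575, b = 0.3926, c = 2.3318 rad; semiperimeter s = 2.5910.
By l'Huilier's theorem, tan(E/4) = √[tan(s/2) tan((s−a)/2) tan((s−b)/2) tan((s−c)/2)], giving spherical excess E = 0.9643 rad.
Area = E·R² = 0.9643 × (3389.5)² ≈ 11078041 km².

11078041 km²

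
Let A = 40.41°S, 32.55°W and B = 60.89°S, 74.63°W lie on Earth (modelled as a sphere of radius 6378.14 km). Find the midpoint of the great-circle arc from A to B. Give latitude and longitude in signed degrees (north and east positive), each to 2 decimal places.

-52.47°, -48.75°

The central angle between A and B is δ = 0.5711 rad.
With f = 0.5, the slerp weights are sin((1−f)δ)/sin δ = 0.5211 and sin(fδ)/sin δ = 0.5211.
Weighted sum of the unit vectors: (0.5211)·(0.6418,-0.4097,-0.6483) + (0.5211)·(0.1289,-0.4691,-0.8737) = (0.4016, -0.4579, -0.7931).
Converting back: φ = atan2(z, √(x²+y²)) = -52.47°, λ = atan2(y, x) = -48.75°.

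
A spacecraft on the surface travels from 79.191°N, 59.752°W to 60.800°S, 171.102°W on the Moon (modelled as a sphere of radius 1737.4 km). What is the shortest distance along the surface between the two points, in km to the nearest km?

4638 km

Let φ₁ = 1.3821 rad, φ₂ = -1.0612 rad, and Δλ = -1.9434 rad.
cos c = sin φ₁ sin φ₂ + cos φ₁ cos φ₂ cos Δλ = (0.9823)(-0.8729) + (0.1875)(0.4879)(-0.3641) = -0.89074,
so c = arccos(-0.89074) = 2.66977 rad.
Distance = R·c = 1737.4 × 2.6698 ≈ 4638 km.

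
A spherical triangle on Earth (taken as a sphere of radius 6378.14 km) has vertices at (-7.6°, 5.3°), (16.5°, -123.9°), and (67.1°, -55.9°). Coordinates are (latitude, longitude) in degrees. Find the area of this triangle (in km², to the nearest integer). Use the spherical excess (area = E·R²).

52848685 km²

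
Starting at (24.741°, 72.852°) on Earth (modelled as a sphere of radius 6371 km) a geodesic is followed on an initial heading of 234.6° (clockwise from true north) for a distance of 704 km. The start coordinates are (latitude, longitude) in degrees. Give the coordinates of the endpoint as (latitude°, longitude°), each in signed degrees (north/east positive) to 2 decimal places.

20.97°, 67.33°

Angular distance δ = d/R = 704/6371 = 0.11050 rad; initial bearing θ = 4.0945 rad.
sin φ₂ = sin φ₁ cos δ + cos φ₁ sin δ cos θ = (0.4185)(0.9939) + (0.9082)(0.1103)(-0.5793) = 0.3579, so φ₂ = 20.97°.
Δλ = atan2(sin θ sin δ cos φ₁, cos δ − sin φ₁ sin φ₂) = atan2(-0.0816, 0.8441) = -5.524°.
λ₂ = 72.852° − 5.524° = 67.33°.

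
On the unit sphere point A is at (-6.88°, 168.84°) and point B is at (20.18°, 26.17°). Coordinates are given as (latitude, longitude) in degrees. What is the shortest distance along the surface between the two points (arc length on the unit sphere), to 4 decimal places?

With latitudes φ₁ = -6.880°, φ₂ = 20.180° and longitude difference Δλ = -142.670°:
Haversine: a = sin²(Δφ/2) + cos φ₁ cos φ₂ sin²(Δλ/2) = 0.0547 + (0.9928)(0.9386)(0.8976) = 0.89115.
Central angle c = 2·arcsin(√a) = 2.46914 rad.
On the unit sphere the arc length equals the central angle: 2.4691.

2.4691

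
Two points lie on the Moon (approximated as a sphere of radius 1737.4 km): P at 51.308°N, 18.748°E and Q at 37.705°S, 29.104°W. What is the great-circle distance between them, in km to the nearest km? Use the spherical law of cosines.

Let φ₁ = 0.8955 rad, φ₂ = -0.6581 rad, and Δλ = -0.8352 rad.
cos c = sin φ₁ sin φ₂ + cos φ₁ cos φ₂ cos Δλ = (0.7805)(-0.6116) + (0.6251)(0.7912)(0.6710) = -0.14547,
so c = arccos(-0.14547) = 1.71678 rad.
Distance = R·c = 1737.4 × 1.7168 ≈ 2983 km.

2983 km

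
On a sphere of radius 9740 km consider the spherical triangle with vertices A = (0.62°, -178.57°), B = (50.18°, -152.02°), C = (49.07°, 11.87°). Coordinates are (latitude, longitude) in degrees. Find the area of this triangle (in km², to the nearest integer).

50926813 km²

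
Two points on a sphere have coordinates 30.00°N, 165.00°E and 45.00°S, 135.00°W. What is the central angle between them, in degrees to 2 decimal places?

92.71°

Let φ₁ = 0.5236 rad, φ₂ = -0.7854 rad, and Δλ = 1.0472 rad.
Haversine: a = sin²(Δφ/2) + cos φ₁ cos φ₂ sin²(Δλ/2) = 0.3706 + (0.8660)(0.7071)(0.2500) = 0.52368.
Central angle c = 2·arcsin(√a) = 1.61818 rad.
So the angular separation is 92.71°.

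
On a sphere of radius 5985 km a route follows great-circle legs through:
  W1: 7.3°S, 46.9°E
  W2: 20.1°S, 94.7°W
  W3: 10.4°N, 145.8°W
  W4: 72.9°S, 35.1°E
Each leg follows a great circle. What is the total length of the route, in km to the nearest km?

Leg W1→W2: central angle 2.3272 rad, distance 13928.5 km.
Leg W2→W3: central angle 1.0263 rad, distance 6142.4 km.
Leg W3→W4: central angle 2.0507 rad, distance 12273.6 km.
Total: 13928.5 + 6142.4 + 12273.6 ≈ 32344 km.

32344 km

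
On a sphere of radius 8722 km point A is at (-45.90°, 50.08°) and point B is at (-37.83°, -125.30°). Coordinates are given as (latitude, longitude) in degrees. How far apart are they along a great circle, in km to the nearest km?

14639 km

With latitudes φ₁ = -45.900°, φ₂ = -37.830° and longitude difference Δλ = -175.380°:
cos c = sin φ₁ sin φ₂ + cos φ₁ cos φ₂ cos Δλ = (-0.7181)(-0.6133) + (0.6959)(0.7898)(-0.9968) = -0.10743,
so c = arccos(-0.10743) = 1.67843 rad.
Distance = R·c = 8722 × 1.6784 ≈ 14639 km.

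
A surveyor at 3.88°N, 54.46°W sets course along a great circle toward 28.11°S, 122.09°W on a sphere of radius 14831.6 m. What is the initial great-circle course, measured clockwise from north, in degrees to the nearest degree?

239°

With φ₁ = 0.0677, φ₂ = -0.4906, Δλ = -1.1804 rad, the forward-azimuth formula gives
θ = atan2( sin Δλ cos φ₂ , cos φ₁ sin φ₂ − sin φ₁ cos φ₂ cos Δλ ) = atan2(-0.8157, -0.4928) = -121.14°.
Adding 360° brings this into [0°, 360°): 239°.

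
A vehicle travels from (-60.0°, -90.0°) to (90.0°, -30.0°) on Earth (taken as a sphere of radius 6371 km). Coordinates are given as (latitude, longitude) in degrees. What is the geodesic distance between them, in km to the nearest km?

With latitudes φ₁ = -60.000°, φ₂ = 90.000° and longitude difference Δλ = 60.000°:
Haversine: a = sin²(Δφ/2) + cos φ₁ cos φ₂ sin²(Δλ/2) = 0.9330 + (0.5000)(0.0000)(0.2500) = 0.93301.
Central angle c = 2·arcsin(√a) = 2.61799 rad.
Distance = R·c = 6371 × 2.6180 ≈ 16679 km.

16679 km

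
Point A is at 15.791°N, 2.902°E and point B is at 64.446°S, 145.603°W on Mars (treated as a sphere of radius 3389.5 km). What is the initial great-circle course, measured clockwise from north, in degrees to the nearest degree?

196°

With φ₁ = 0.2756, φ₂ = -1.1248, Δλ = -2.5919 rad, the forward-azimuth formula gives
θ = atan2( sin Δλ cos φ₂ , cos φ₁ sin φ₂ − sin φ₁ cos φ₂ cos Δλ ) = atan2(-0.2254, -0.7680) = -163.65°.
Adding 360° brings this into [0°, 360°): 196°.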